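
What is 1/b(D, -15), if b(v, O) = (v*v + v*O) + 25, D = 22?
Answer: 1/179 ≈ 0.0055866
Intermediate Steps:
b(v, O) = 25 + v² + O*v (b(v, O) = (v² + O*v) + 25 = 25 + v² + O*v)
1/b(D, -15) = 1/(25 + 22² - 15*22) = 1/(25 + 484 - 330) = 1/179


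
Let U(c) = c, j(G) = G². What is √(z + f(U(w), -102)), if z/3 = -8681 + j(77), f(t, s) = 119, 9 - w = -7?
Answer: I*√8137 ≈ 90.205*I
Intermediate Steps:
w = 16 (w = 9 - 1*(-7) = 9 + 7 = 16)
z = -8256 (z = 3*(-8681 + 77²) = 3*(-8681 + 5929) = 3*(-2752) = -8256)
√(z + f(U(w), -102)) = √(-8256 + 119) = √(-8137) = I*√8137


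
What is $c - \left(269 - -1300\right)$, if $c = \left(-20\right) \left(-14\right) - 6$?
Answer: $-1295$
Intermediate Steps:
$c = 274$ ($c = 280 - 6 = 274$)
$c - \left(269 - -1300\right) = 274 - \left(269 - -1300\right) = 274 - \left(269 + 1300\right) = 274 - 1569 = -1295$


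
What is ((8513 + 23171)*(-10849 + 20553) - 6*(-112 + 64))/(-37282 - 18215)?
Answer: -307461824/55497 ≈ -5540.1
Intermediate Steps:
((8513 + 23171)*(-10849 + 20553) - 6*(-112 + 64))/(-37282 - 18215) = (31684*9704 - 6*(-48))/(-55497) = (307461536 + 288)*(-1/55497) = 307461824*(-1/55497) = -307461824/55497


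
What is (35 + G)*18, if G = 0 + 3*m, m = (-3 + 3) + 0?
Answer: 630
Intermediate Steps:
m = 0 (m = 0 + 0 = 0)
G = 0 (G = 0 + 3*0 = 0 + 0 = 0)
(35 + G)*18 = (35 + 0)*18 = 35*18 = 630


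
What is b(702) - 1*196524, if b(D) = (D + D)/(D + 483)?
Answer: -77626512/395 ≈ -1.9652e+5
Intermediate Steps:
b(D) = 2*D/(483 + D) (b(D) = (2*D)/(483 + D) = 2*D/(483 + D))
b(702) - 1*196524 = 2*702/(483 + 702) - 1*196524 = 2*702/1185 - 196524 = 2*702*(1/1185) - 196524 = 468/395 - 196524 = -77626512/395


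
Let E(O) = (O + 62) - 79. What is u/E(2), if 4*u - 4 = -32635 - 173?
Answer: 8201/15 ≈ 546.73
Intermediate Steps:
E(O) = -17 + O (E(O) = (62 + O) - 79 = -17 + O)
u = -8201 (u = 1 + (-32635 - 173)/4 = 1 + (1/4)*(-32808) = 1 - 8202 = -8201)
u/E(2) = -8201/(-17 + 2) = -8201/(-15) = -8201*(-1/15) = 8201/15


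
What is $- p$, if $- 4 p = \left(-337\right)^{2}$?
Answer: $\frac{113569}{4} \approx 28392.0$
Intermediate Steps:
$p = - \frac{113569}{4}$ ($p = - \frac{\left(-337\right)^{2}}{4} = \left(- \frac{1}{4}\right) 113569 = - \frac{113569}{4} \approx -28392.0$)
$- p = \left(-1\right) \left(- \frac{113569}{4}\right) = \frac{113569}{4}$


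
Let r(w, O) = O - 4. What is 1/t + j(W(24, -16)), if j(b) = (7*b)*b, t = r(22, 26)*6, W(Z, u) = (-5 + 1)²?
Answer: 236545/132 ≈ 1792.0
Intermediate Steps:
r(w, O) = -4 + O
W(Z, u) = 16 (W(Z, u) = (-4)² = 16)
t = 132 (t = (-4 + 26)*6 = 22*6 = 132)
j(b) = 7*b²
1/t + j(W(24, -16)) = 1/132 + 7*16² = 1/132 + 7*256 = 1/132 + 1792 = 236545/132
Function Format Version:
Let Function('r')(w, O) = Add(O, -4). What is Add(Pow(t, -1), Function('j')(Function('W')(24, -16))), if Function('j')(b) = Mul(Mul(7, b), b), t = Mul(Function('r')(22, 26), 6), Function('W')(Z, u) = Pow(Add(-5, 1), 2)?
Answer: Rational(236545, 132) ≈ 1792.0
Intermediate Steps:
Function('r')(w, O) = Add(-4, O)
Function('W')(Z, u) = 16 (Function('W')(Z, u) = Pow(-4, 2) = 16)
t = 132 (t = Mul(Add(-4, 26), 6) = Mul(22, 6) = 132)
Function('j')(b) = Mul(7, Pow(b, 2))
Add(Pow(t, -1), Function('j')(Function('W')(24, -16))) = Add(Pow(132, -1), Mul(7, Pow(16, 2))) = Add(Rational(1, 132), Mul(7, 256)) = Add(Rational(1, 132), 1792) = Rational(236545, 132)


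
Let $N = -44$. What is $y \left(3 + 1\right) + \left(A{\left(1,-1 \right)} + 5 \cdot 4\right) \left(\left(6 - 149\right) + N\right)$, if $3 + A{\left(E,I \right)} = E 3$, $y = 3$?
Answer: $-3728$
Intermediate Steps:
$A{\left(E,I \right)} = -3 + 3 E$ ($A{\left(E,I \right)} = -3 + E 3 = -3 + 3 E$)
$y \left(3 + 1\right) + \left(A{\left(1,-1 \right)} + 5 \cdot 4\right) \left(\left(6 - 149\right) + N\right) = 3 \left(3 + 1\right) + \left(\left(-3 + 3 \cdot 1\right) + 5 \cdot 4\right) \left(\left(6 - 149\right) - 44\right) = 3 \cdot 4 + \left(\left(-3 + 3\right) + 20\right) \left(-143 - 44\right) = 12 + \left(0 + 20\right) \left(-187\right) = 12 + 20 \left(-187\right) = 12 - 3740 = -3728$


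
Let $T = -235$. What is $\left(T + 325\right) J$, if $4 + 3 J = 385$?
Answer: $11430$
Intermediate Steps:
$J = 127$ ($J = - \frac{4}{3} + \frac{1}{3} \cdot 385 = - \frac{4}{3} + \frac{385}{3} = 127$)
$\left(T + 325\right) J = \left(-235 + 325\right) 127 = 90 \cdot 127 = 11430$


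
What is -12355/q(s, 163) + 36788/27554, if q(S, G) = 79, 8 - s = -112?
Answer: -168761709/1088383 ≈ -155.06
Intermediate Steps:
s = 120 (s = 8 - 1*(-112) = 8 + 112 = 120)
-12355/q(s, 163) + 36788/27554 = -12355/79 + 36788/27554 = -12355*1/79 + 36788*(1/27554) = -12355/79 + 18394/13777 = -168761709/1088383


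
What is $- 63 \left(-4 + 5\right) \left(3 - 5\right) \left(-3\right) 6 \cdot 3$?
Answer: $-6804$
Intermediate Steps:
$- 63 \left(-4 + 5\right) \left(3 - 5\right) \left(-3\right) 6 \cdot 3 = - 63 \cdot 1 \left(-2\right) \left(-3\right) 6 \cdot 3 = - 63 \left(-2\right) \left(-3\right) 6 \cdot 3 = - 63 \cdot 6 \cdot 6 \cdot 3 = \left(-63\right) 36 \cdot 3 = \left(-2268\right) 3 = -6804$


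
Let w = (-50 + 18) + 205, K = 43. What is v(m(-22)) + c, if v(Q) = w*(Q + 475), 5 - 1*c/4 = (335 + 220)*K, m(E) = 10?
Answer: -11535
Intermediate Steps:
w = 173 (w = -32 + 205 = 173)
c = -95440 (c = 20 - 4*(335 + 220)*43 = 20 - 2220*43 = 20 - 4*23865 = 20 - 95460 = -95440)
v(Q) = 82175 + 173*Q (v(Q) = 173*(Q + 475) = 173*(475 + Q) = 82175 + 173*Q)
v(m(-22)) + c = (82175 + 173*10) - 95440 = (82175 + 1730) - 95440 = 83905 - 95440 = -11535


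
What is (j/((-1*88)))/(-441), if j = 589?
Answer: 589/38808 ≈ 0.015177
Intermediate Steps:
(j/((-1*88)))/(-441) = (589/((-1*88)))/(-441) = (589/(-88))*(-1/441) = (589*(-1/88))*(-1/441) = -589/88*(-1/441) = 589/38808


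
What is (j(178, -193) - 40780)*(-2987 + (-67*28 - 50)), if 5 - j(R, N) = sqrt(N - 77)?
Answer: 200327575 + 14739*I*sqrt(30) ≈ 2.0033e+8 + 80729.0*I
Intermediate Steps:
j(R, N) = 5 - sqrt(-77 + N) (j(R, N) = 5 - sqrt(N - 77) = 5 - sqrt(-77 + N))
(j(178, -193) - 40780)*(-2987 + (-67*28 - 50)) = ((5 - sqrt(-77 - 193)) - 40780)*(-2987 + (-67*28 - 50)) = ((5 - sqrt(-270)) - 40780)*(-2987 + (-1876 - 50)) = ((5 - 3*I*sqrt(30)) - 40780)*(-2987 - 1926) = ((5 - 3*I*sqrt(30)) - 40780)*(-4913) = (-40775 - 3*I*sqrt(30))*(-4913) = 200327575 + 14739*I*sqrt(30)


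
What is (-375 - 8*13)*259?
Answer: -124061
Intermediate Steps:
(-375 - 8*13)*259 = (-375 - 104)*259 = -479*259 = -124061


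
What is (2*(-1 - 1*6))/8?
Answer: -7/4 ≈ -1.7500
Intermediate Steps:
(2*(-1 - 1*6))/8 = (2*(-1 - 6))*(⅛) = (2*(-7))*(⅛) = -14*⅛ = -7/4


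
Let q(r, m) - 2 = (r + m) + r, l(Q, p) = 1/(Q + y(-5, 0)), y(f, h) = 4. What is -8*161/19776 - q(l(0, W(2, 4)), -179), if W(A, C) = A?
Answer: 436147/2472 ≈ 176.43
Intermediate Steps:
l(Q, p) = 1/(4 + Q) (l(Q, p) = 1/(Q + 4) = 1/(4 + Q))
q(r, m) = 2 + m + 2*r (q(r, m) = 2 + ((r + m) + r) = 2 + ((m + r) + r) = 2 + (m + 2*r) = 2 + m + 2*r)
-8*161/19776 - q(l(0, W(2, 4)), -179) = -8*161/19776 - (2 - 179 + 2/(4 + 0)) = -1288*1/19776 - (2 - 179 + 2/4) = -161/2472 - (2 - 179 + 2*(¼)) = -161/2472 - (2 - 179 + ½) = -161/2472 - 1*(-353/2) = -161/2472 + 353/2 = 436147/2472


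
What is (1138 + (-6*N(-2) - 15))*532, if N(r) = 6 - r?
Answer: 571900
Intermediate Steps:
(1138 + (-6*N(-2) - 15))*532 = (1138 + (-6*(6 - 1*(-2)) - 15))*532 = (1138 + (-6*(6 + 2) - 15))*532 = (1138 + (-6*8 - 15))*532 = (1138 + (-48 - 15))*532 = (1138 - 63)*532 = 1075*532 = 571900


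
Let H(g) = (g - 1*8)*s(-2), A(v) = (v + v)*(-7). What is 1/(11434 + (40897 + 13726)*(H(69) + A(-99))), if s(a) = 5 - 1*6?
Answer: 1/72386909 ≈ 1.3815e-8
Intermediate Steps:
A(v) = -14*v (A(v) = (2*v)*(-7) = -14*v)
s(a) = -1 (s(a) = 5 - 6 = -1)
H(g) = 8 - g (H(g) = (g - 1*8)*(-1) = (g - 8)*(-1) = (-8 + g)*(-1) = 8 - g)
1/(11434 + (40897 + 13726)*(H(69) + A(-99))) = 1/(11434 + (40897 + 13726)*((8 - 1*69) - 14*(-99))) = 1/(11434 + 54623*((8 - 69) + 1386)) = 1/(11434 + 54623*(-61 + 1386)) = 1/(11434 + 54623*1325) = 1/(11434 + 72375475) = 1/72386909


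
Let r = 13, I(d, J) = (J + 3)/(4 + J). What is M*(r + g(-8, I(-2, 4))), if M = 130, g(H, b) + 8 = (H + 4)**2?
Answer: 2730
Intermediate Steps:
I(d, J) = (3 + J)/(4 + J)
g(H, b) = -8 + (4 + H)**2 (g(H, b) = -8 + (H + 4)**2 = -8 + (4 + H)**2)
M*(r + g(-8, I(-2, 4))) = 130*(13 + (-8 + (4 - 8)**2)) = 130*(13 + (-8 + (-4)**2)) = 130*(13 + (-8 + 16)) = 130*(13 + 8) = 130*21 = 2730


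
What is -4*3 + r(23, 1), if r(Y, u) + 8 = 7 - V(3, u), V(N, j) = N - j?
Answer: -15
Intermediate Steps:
r(Y, u) = -4 + u (r(Y, u) = -8 + (7 - (3 - u)) = -8 + (7 + (-3 + u)) = -8 + (4 + u) = -4 + u)
-4*3 + r(23, 1) = -4*3 + (-4 + 1) = -12 - 3 = -15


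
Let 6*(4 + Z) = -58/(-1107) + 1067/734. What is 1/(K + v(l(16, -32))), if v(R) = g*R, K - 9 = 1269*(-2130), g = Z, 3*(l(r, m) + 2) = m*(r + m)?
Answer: -7312842/19770950849425 ≈ -3.6988e-7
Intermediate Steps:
Z = -18277171/4875228 (Z = -4 + (-58/(-1107) + 1067/734)/6 = -4 + (-58*(-1/1107) + 1067*(1/734))/6 = -4 + (58/1107 + 1067/734)/6 = -4 + (⅙)*(1223741/812538) = -4 + 1223741/4875228 = -18277171/4875228 ≈ -3.7490)
l(r, m) = -2 + m*(m + r)/3 (l(r, m) = -2 + (m*(r + m))/3 = -2 + (m*(m + r))/3 = -2 + m*(m + r)/3)
g = -18277171/4875228 ≈ -3.7490
K = -2702961 (K = 9 + 1269*(-2130) = 9 - 2702970 = -2702961)
v(R) = -18277171*R/4875228
1/(K + v(l(16, -32))) = 1/(-2702961 - 18277171*(-2 + (⅓)*(-32)² + (⅓)*(-32)*16)/4875228) = 1/(-2702961 - 18277171*(-2 + (⅓)*1024 - 512/3)/4875228) = 1/(-2702961 - 18277171*(-2 + 1024/3 - 512/3)/4875228) = 1/(-2702961 - 18277171/4875228*506/3) = 1/(-2702961 - 4624124263/7312842) = 1/(-19770950849425/7312842) = -7312842/19770950849425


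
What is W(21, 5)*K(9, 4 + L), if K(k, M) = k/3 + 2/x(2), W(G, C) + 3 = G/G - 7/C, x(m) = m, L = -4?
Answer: -68/5 ≈ -13.600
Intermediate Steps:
W(G, C) = -2 - 7/C (W(G, C) = -3 + (G/G - 7/C) = -3 + (1 - 7/C) = -2 - 7/C)
K(k, M) = 1 + k/3 (K(k, M) = k/3 + 2/2 = k*(⅓) + 2*(½) = k/3 + 1 = 1 + k/3)
W(21, 5)*K(9, 4 + L) = (-2 - 7/5)*(1 + (⅓)*9) = (-2 - 7*⅕)*(1 + 3) = (-2 - 7/5)*4 = -17/5*4 = -68/5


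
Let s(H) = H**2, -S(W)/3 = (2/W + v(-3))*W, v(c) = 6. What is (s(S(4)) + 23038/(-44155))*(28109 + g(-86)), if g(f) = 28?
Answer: 7558047885534/44155 ≈ 1.7117e+8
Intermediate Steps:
S(W) = -3*W*(6 + 2/W) (S(W) = -3*(2/W + 6)*W = -3*(6 + 2/W)*W = -3*W*(6 + 2/W))
(s(S(4)) + 23038/(-44155))*(28109 + g(-86)) = ((-6 - 18*4)**2 + 23038/(-44155))*(28109 + 28) = ((-6 - 72)**2 + 23038*(-1/44155))*28137 = ((-78)**2 - 23038/44155)*28137 = (6084 - 23038/44155)*28137 = (268615982/44155)*28137 = 7558047885534/44155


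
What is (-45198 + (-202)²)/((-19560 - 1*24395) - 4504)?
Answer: 4394/48459 ≈ 0.090675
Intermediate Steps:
(-45198 + (-202)²)/((-19560 - 1*24395) - 4504) = (-45198 + 40804)/((-19560 - 24395) - 4504) = -4394/(-43955 - 4504) = -4394/(-48459) = -4394*(-1/48459) = 4394/48459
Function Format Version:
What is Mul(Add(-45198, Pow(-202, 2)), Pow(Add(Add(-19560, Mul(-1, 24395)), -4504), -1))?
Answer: Rational(4394, 48459) ≈ 0.090675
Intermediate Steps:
Mul(Add(-45198, Pow(-202, 2)), Pow(Add(Add(-19560, Mul(-1, 24395)), -4504), -1)) = Mul(Add(-45198, 40804), Pow(Add(Add(-19560, -24395), -4504), -1)) = Mul(-4394, Pow(Add(-43955, -4504), -1)) = Mul(-4394, Pow(-48459, -1)) = Mul(-4394, Rational(-1, 48459)) = Rational(4394, 48459)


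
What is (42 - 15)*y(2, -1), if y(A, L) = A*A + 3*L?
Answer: 27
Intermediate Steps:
y(A, L) = A² + 3*L
(42 - 15)*y(2, -1) = (42 - 15)*(2² + 3*(-1)) = 27*(4 - 3) = 27*1 = 27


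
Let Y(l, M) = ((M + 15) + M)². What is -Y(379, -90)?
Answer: -27225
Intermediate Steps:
Y(l, M) = (15 + 2*M)² (Y(l, M) = ((15 + M) + M)² = (15 + 2*M)²)
-Y(379, -90) = -(15 + 2*(-90))² = -(15 - 180)² = -1*(-165)² = -1*27225 = -27225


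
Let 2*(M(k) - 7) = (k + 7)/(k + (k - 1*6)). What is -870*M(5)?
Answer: -7395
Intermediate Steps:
M(k) = 7 + (7 + k)/(2*(-6 + 2*k)) (M(k) = 7 + ((k + 7)/(k + (k - 1*6)))/2 = 7 + ((7 + k)/(k + (k - 6)))/2 = 7 + ((7 + k)/(k + (-6 + k)))/2 = 7 + ((7 + k)/(-6 + 2*k))/2 = 7 + (7 + k)/(2*(-6 + 2*k)))
-870*M(5) = -435*(-77 + 29*5)/(2*(-3 + 5)) = -435*(-77 + 145)/(2*2) = -435*68/(2*2) = -870*17/2 = -7395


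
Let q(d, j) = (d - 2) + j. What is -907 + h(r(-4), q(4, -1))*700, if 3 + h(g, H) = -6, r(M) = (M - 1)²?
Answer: -7207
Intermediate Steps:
r(M) = (-1 + M)²
q(d, j) = -2 + d + j (q(d, j) = (-2 + d) + j = -2 + d + j)
h(g, H) = -9 (h(g, H) = -3 - 6 = -9)
-907 + h(r(-4), q(4, -1))*700 = -907 - 9*700 = -907 - 6300 = -7207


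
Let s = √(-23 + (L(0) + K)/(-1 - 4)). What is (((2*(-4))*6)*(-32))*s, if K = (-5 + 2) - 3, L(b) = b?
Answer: 1536*I*√545/5 ≈ 7171.7*I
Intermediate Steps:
K = -6 (K = -3 - 3 = -6)
s = I*√545/5 (s = √(-23 + (0 - 6)/(-1 - 4)) = √(-23 - 6/(-5)) = √(-23 - 6*(-⅕)) = √(-23 + 6/5) = √(-109/5) = I*√545/5 ≈ 4.669*I)
(((2*(-4))*6)*(-32))*s = (((2*(-4))*6)*(-32))*(I*√545/5) = (-8*6*(-32))*(I*√545/5) = (-48*(-32))*(I*√545/5) = 1536*(I*√545/5) = 1536*I*√545/5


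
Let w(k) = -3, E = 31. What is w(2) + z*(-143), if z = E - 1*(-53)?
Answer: -12015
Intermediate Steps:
z = 84 (z = 31 - 1*(-53) = 31 + 53 = 84)
w(2) + z*(-143) = -3 + 84*(-143) = -3 - 12012 = -12015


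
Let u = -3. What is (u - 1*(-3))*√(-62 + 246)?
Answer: 0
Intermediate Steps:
(u - 1*(-3))*√(-62 + 246) = (-3 - 1*(-3))*√(-62 + 246) = (-3 + 3)*√184 = 0*(2*√46) = 0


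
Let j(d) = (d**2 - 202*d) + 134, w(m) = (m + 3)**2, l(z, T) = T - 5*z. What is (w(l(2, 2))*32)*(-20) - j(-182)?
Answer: -86022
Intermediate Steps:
w(m) = (3 + m)**2
j(d) = 134 + d**2 - 202*d
(w(l(2, 2))*32)*(-20) - j(-182) = ((3 + (2 - 5*2))**2*32)*(-20) - (134 + (-182)**2 - 202*(-182)) = ((3 + (2 - 10))**2*32)*(-20) - (134 + 33124 + 36764) = ((3 - 8)**2*32)*(-20) - 1*70022 = ((-5)**2*32)*(-20) - 70022 = (25*32)*(-20) - 70022 = 800*(-20) - 70022 = -16000 - 70022 = -86022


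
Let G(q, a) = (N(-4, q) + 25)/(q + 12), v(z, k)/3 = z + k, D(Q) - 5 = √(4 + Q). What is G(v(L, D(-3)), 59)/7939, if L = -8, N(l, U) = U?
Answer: 19/47634 ≈ 0.00039887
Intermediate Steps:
D(Q) = 5 + √(4 + Q)
v(z, k) = 3*k + 3*z (v(z, k) = 3*(z + k) = 3*(k + z) = 3*k + 3*z)
G(q, a) = (25 + q)/(12 + q) (G(q, a) = (q + 25)/(q + 12) = (25 + q)/(12 + q))
G(v(L, D(-3)), 59)/7939 = ((25 + (3*(5 + √(4 - 3)) + 3*(-8)))/(12 + (3*(5 + √(4 - 3)) + 3*(-8))))/7939 = ((25 + (3*(5 + √1) - 24))/(12 + (3*(5 + √1) - 24)))*(1/7939) = ((25 + (3*(5 + 1) - 24))/(12 + (3*(5 + 1) - 24)))*(1/7939) = ((25 + (3*6 - 24))/(12 + (3*6 - 24)))*(1/7939) = ((25 + (18 - 24))/(12 + (18 - 24)))*(1/7939) = ((25 - 6)/(12 - 6))*(1/7939) = (19/6)*(1/7939) = 19/47634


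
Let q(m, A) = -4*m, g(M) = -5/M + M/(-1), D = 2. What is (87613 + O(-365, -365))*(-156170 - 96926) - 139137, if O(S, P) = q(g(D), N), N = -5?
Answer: -22179194713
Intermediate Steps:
g(M) = -M - 5/M (g(M) = -5/M + M*(-1) = -5/M - M = -M - 5/M)
O(S, P) = 18 (O(S, P) = -4*(-1*2 - 5/2) = -4*(-2 - 5*½) = -4*(-2 - 5/2) = -4*(-9/2) = 18)
(87613 + O(-365, -365))*(-156170 - 96926) - 139137 = (87613 + 18)*(-156170 - 96926) - 139137 = 87631*(-253096) - 139137 = -22179055576 - 139137 = -22179194713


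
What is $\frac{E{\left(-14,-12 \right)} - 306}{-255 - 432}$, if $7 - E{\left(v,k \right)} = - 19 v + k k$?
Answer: $\frac{709}{687} \approx 1.032$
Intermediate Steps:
$E{\left(v,k \right)} = 7 - k^{2} + 19 v$ ($E{\left(v,k \right)} = 7 - \left(- 19 v + k k\right) = 7 - \left(- 19 v + k^{2}\right) = 7 - \left(k^{2} - 19 v\right) = 7 - k^{2} + 19 v$)
$\frac{E{\left(-14,-12 \right)} - 306}{-255 - 432} = \frac{\left(7 - \left(-12\right)^{2} + 19 \left(-14\right)\right) - 306}{-255 - 432} = \frac{\left(7 - 144 - 266\right) - 306}{-687} = \left(\left(7 - 144 - 266\right) - 306\right) \left(- \frac{1}{687}\right) = \left(-403 - 306\right) \left(- \frac{1}{687}\right) = \left(-709\right) \left(- \frac{1}{687}\right) = \frac{709}{687}$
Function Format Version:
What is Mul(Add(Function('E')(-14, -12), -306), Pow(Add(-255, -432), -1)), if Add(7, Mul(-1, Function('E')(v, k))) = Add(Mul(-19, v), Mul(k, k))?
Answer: Rational(709, 687) ≈ 1.0320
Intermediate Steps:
Function('E')(v, k) = Add(7, Mul(-1, Pow(k, 2)), Mul(19, v)) (Function('E')(v, k) = Add(7, Mul(-1, Add(Mul(-19, v), Mul(k, k)))) = Add(7, Mul(-1, Add(Mul(-19, v), Pow(k, 2)))) = Add(7, Mul(-1, Add(Pow(k, 2), Mul(-19, v)))) = Add(7, Add(Mul(-1, Pow(k, 2)), Mul(19, v))) = Add(7, Mul(-1, Pow(k, 2)), Mul(19, v)))
Mul(Add(Function('E')(-14, -12), -306), Pow(Add(-255, -432), -1)) = Mul(Add(Add(7, Mul(-1, Pow(-12, 2)), Mul(19, -14)), -306), Pow(Add(-255, -432), -1)) = Mul(Add(Add(7, Mul(-1, 144), -266), -306), Pow(-687, -1)) = Mul(Add(Add(7, -144, -266), -306), Rational(-1, 687)) = Mul(Add(-403, -306), Rational(-1, 687)) = Mul(-709, Rational(-1, 687)) = Rational(709, 687)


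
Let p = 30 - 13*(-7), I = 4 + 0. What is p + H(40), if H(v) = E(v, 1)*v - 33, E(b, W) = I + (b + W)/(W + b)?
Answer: 288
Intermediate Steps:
I = 4
E(b, W) = 5 (E(b, W) = 4 + (b + W)/(W + b) = 4 + (W + b)/(W + b) = 4 + 1 = 5)
H(v) = -33 + 5*v (H(v) = 5*v - 33 = -33 + 5*v)
p = 121 (p = 30 + 91 = 121)
p + H(40) = 121 + (-33 + 5*40) = 121 + (-33 + 200) = 121 + 167 = 288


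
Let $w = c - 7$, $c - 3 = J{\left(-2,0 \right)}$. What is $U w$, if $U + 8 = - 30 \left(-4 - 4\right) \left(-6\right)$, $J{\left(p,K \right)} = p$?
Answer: $8688$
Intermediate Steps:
$U = -1448$ ($U = -8 + - 30 \left(-4 - 4\right) \left(-6\right) = -8 + \left(-30\right) \left(-8\right) \left(-6\right) = -8 + 240 \left(-6\right) = -8 - 1440 = -1448$)
$c = 1$ ($c = 3 - 2 = 1$)
$w = -6$ ($w = 1 - 7 = -6$)
$U w = \left(-1448\right) \left(-6\right) = 8688$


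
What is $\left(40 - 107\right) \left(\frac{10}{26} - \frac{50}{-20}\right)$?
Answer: $- \frac{5025}{26} \approx -193.27$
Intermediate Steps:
$\left(40 - 107\right) \left(\frac{10}{26} - \frac{50}{-20}\right) = - 67 \left(10 \cdot \frac{1}{26} - - \frac{5}{2}\right) = - 67 \left(\frac{5}{13} + \frac{5}{2}\right) = \left(-67\right) \frac{75}{26} = - \frac{5025}{26}$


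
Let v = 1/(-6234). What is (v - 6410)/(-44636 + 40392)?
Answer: 39959941/26457096 ≈ 1.5104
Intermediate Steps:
v = -1/6234 ≈ -0.00016041
(v - 6410)/(-44636 + 40392) = (-1/6234 - 6410)/(-44636 + 40392) = -39959941/6234/(-4244) = -39959941/6234*(-1/4244) = 39959941/26457096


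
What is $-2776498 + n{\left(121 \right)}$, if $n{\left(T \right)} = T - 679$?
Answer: $-2777056$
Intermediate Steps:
$n{\left(T \right)} = -679 + T$
$-2776498 + n{\left(121 \right)} = -2776498 + \left(-679 + 121\right) = -2776498 - 558 = -2777056$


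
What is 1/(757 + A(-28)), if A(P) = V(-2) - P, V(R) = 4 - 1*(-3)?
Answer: 1/792 ≈ 0.0012626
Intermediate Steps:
V(R) = 7 (V(R) = 4 + 3 = 7)
A(P) = 7 - P
1/(757 + A(-28)) = 1/(757 + (7 - 1*(-28))) = 1/(757 + (7 + 28)) = 1/(757 + 35) = 1/792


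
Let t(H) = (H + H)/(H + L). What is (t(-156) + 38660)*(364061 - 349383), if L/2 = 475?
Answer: 225275947792/397 ≈ 5.6745e+8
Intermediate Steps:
L = 950 (L = 2*475 = 950)
t(H) = 2*H/(950 + H) (t(H) = (H + H)/(H + 950) = (2*H)/(950 + H) = 2*H/(950 + H))
(t(-156) + 38660)*(364061 - 349383) = (2*(-156)/(950 - 156) + 38660)*(364061 - 349383) = (2*(-156)/794 + 38660)*14678 = (2*(-156)*(1/794) + 38660)*14678 = (-156/397 + 38660)*14678 = (15347864/397)*14678 = 225275947792/397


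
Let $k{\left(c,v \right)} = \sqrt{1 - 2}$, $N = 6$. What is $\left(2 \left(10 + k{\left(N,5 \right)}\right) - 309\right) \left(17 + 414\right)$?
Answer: $-124559 + 862 i \approx -1.2456 \cdot 10^{5} + 862.0 i$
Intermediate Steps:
$k{\left(c,v \right)} = i$ ($k{\left(c,v \right)} = \sqrt{-1} = i$)
$\left(2 \left(10 + k{\left(N,5 \right)}\right) - 309\right) \left(17 + 414\right) = \left(2 \left(10 + i\right) - 309\right) \left(17 + 414\right) = \left(\left(20 + 2 i\right) - 309\right) 431 = \left(-289 + 2 i\right) 431 = -124559 + 862 i$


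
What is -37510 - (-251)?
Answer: -37259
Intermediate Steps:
-37510 - (-251) = -37510 - 1*(-251) = -37510 + 251 = -37259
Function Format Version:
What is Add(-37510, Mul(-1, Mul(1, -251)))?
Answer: -37259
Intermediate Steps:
Add(-37510, Mul(-1, Mul(1, -251))) = Add(-37510, Mul(-1, -251)) = Add(-37510, 251) = -37259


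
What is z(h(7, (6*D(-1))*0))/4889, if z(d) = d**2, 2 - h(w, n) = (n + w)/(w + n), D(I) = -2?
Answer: 1/4889 ≈ 0.00020454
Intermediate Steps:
h(w, n) = 1 (h(w, n) = 2 - (n + w)/(w + n) = 2 - (n + w)/(n + w) = 2 - 1*1 = 2 - 1 = 1)
z(h(7, (6*D(-1))*0))/4889 = 1**2/4889 = 1*(1/4889) = 1/4889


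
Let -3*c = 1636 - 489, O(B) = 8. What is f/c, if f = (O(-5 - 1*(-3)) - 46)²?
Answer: -4332/1147 ≈ -3.7768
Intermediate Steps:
c = -1147/3 (c = -(1636 - 489)/3 = -⅓*1147 = -1147/3 ≈ -382.33)
f = 1444 (f = (8 - 46)² = (-38)² = 1444)
f/c = 1444/(-1147/3) = 1444*(-3/1147) = -4332/1147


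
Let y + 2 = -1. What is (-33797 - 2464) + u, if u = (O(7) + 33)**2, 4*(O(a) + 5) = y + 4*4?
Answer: -564551/16 ≈ -35284.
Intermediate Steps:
y = -3 (y = -2 - 1 = -3)
O(a) = -7/4 (O(a) = -5 + (-3 + 4*4)/4 = -5 + (-3 + 16)/4 = -5 + (1/4)*13 = -5 + 13/4 = -7/4)
u = 15625/16 (u = (-7/4 + 33)**2 = (125/4)**2 = 15625/16 ≈ 976.56)
(-33797 - 2464) + u = (-33797 - 2464) + 15625/16 = -36261 + 15625/16 = -564551/16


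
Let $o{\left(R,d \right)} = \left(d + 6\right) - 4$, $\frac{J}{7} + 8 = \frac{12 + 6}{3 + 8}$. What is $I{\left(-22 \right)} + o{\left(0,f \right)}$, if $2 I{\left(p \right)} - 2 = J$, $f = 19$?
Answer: $- \frac{3}{11} \approx -0.27273$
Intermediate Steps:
$J = - \frac{490}{11}$ ($J = -56 + 7 \frac{12 + 6}{3 + 8} = -56 + 7 \cdot \frac{18}{11} = -56 + \frac{126}{11} = - \frac{490}{11} \approx -44.545$)
$I{\left(p \right)} = - \frac{234}{11}$ ($I{\left(p \right)} = 1 + \frac{1}{2} \left(- \frac{490}{11}\right) = 1 - \frac{245}{11} = - \frac{234}{11}$)
$o{\left(R,d \right)} = 2 + d$ ($o{\left(R,d \right)} = \left(6 + d\right) - 4 = 2 + d$)
$I{\left(-22 \right)} + o{\left(0,f \right)} = - \frac{234}{11} + \left(2 + 19\right) = - \frac{234}{11} + 21 = - \frac{3}{11}$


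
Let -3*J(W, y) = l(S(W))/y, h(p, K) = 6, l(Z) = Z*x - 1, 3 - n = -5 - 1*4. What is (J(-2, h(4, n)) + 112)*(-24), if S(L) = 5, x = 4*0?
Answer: -8068/3 ≈ -2689.3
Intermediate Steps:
x = 0
n = 12 (n = 3 - (-5 - 1*4) = 3 - (-5 - 4) = 3 - 1*(-9) = 3 + 9 = 12)
l(Z) = -1 (l(Z) = Z*0 - 1 = 0 - 1 = -1)
J(W, y) = 1/(3*y) (J(W, y) = -(-1)/(3*y) = 1/(3*y))
(J(-2, h(4, n)) + 112)*(-24) = ((1/3)/6 + 112)*(-24) = ((1/3)*(1/6) + 112)*(-24) = (1/18 + 112)*(-24) = (2017/18)*(-24) = -8068/3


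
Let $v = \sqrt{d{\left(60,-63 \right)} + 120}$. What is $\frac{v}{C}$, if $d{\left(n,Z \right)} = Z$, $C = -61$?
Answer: $- \frac{\sqrt{57}}{61} \approx -0.12377$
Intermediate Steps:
$v = \sqrt{57}$ ($v = \sqrt{-63 + 120} = \sqrt{57} \approx 7.5498$)
$\frac{v}{C} = \frac{\sqrt{57}}{-61} = \sqrt{57} \left(- \frac{1}{61}\right) = - \frac{\sqrt{57}}{61}$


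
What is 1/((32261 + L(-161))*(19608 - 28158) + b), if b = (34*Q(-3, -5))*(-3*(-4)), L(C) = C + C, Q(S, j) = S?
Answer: -1/273079674 ≈ -3.6619e-9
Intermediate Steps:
L(C) = 2*C
b = -1224 (b = (34*(-3))*(-3*(-4)) = -102*12 = -1224)
1/((32261 + L(-161))*(19608 - 28158) + b) = 1/((32261 + 2*(-161))*(19608 - 28158) - 1224) = 1/((32261 - 322)*(-8550) - 1224) = 1/(31939*(-8550) - 1224) = 1/(-273078450 - 1224) = 1/(-273079674) = -1/273079674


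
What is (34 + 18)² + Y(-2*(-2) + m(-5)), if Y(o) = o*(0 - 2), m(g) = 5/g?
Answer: 2698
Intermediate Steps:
Y(o) = -2*o (Y(o) = o*(-2) = -2*o)
(34 + 18)² + Y(-2*(-2) + m(-5)) = (34 + 18)² - 2*(-2*(-2) + 5/(-5)) = 52² - 2*(4 + 5*(-⅕)) = 2704 - 2*(4 - 1) = 2704 - 2*3 = 2704 - 6 = 2698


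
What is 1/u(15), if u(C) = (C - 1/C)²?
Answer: 225/50176 ≈ 0.0044842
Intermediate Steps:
1/u(15) = 1/((-1 + 15²)²/15²) = 1/((-1 + 225)²/225) = 1/((1/225)*224²) = 1/((1/225)*50176) = 1/(50176/225) = 225/50176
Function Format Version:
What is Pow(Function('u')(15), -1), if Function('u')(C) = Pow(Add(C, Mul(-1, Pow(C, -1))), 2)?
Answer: Rational(225, 50176) ≈ 0.0044842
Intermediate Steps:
Pow(Function('u')(15), -1) = Pow(Mul(Pow(15, -2), Pow(Add(-1, Pow(15, 2)), 2)), -1) = Pow(Mul(Rational(1, 225), Pow(Add(-1, 225), 2)), -1) = Pow(Mul(Rational(1, 225), Pow(224, 2)), -1) = Pow(Mul(Rational(1, 225), 50176), -1) = Pow(Rational(50176, 225), -1) = Rational(225, 50176)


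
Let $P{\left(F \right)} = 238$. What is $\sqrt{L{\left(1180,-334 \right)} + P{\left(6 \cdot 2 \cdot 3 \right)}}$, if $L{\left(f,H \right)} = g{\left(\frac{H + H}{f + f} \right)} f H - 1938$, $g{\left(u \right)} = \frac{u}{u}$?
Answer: $6 i \sqrt{10995} \approx 629.14 i$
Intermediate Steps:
$g{\left(u \right)} = 1$
$L{\left(f,H \right)} = -1938 + H f$ ($L{\left(f,H \right)} = 1 f H - 1938 = f H - 1938 = H f - 1938 = -1938 + H f$)
$\sqrt{L{\left(1180,-334 \right)} + P{\left(6 \cdot 2 \cdot 3 \right)}} = \sqrt{\left(-1938 - 394120\right) + 238} = \sqrt{-396058 + 238} = \sqrt{-395820} = 6 i \sqrt{10995}$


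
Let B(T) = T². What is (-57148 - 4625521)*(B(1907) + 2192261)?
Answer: -27294856160790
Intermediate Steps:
(-57148 - 4625521)*(B(1907) + 2192261) = (-57148 - 4625521)*(1907² + 2192261) = -4682669*(3636649 + 2192261) = -4682669*5828910 = -27294856160790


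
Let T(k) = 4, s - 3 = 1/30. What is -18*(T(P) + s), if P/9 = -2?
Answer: -633/5 ≈ -126.60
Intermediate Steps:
P = -18 (P = 9*(-2) = -18)
s = 91/30 (s = 3 + 1/30 = 91/30 ≈ 3.0333)
-18*(T(P) + s) = -18*(4 + 91/30) = -18*211/30 = -633/5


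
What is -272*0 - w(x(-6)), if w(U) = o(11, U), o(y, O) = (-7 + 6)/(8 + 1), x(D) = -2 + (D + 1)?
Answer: ⅑ ≈ 0.11111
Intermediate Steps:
x(D) = -1 + D (x(D) = -2 + (1 + D) = -1 + D)
o(y, O) = -⅑ (o(y, O) = -1/9 = -1*⅑ = -⅑)
w(U) = -⅑
-272*0 - w(x(-6)) = -272*0 - 1*(-⅑) = 0 + ⅑ = ⅑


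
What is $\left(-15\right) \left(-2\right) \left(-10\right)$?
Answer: $-300$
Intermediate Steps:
$\left(-15\right) \left(-2\right) \left(-10\right) = 30 \left(-10\right) = -300$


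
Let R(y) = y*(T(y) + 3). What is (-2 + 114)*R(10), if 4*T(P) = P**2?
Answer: 31360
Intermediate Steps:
T(P) = P**2/4
R(y) = y*(3 + y**2/4) (R(y) = y*(y**2/4 + 3) = y*(3 + y**2/4))
(-2 + 114)*R(10) = (-2 + 114)*((1/4)*10*(12 + 10**2)) = 112*((1/4)*10*(12 + 100)) = 112*((1/4)*10*112) = 112*280 = 31360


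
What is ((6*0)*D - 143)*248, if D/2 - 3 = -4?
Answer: -35464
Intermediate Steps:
D = -2 (D = 6 + 2*(-4) = 6 - 8 = -2)
((6*0)*D - 143)*248 = ((6*0)*(-2) - 143)*248 = (0*(-2) - 143)*248 = (0 - 143)*248 = -143*248 = -35464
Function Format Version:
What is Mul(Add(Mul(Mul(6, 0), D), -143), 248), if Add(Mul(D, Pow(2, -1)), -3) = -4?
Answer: -35464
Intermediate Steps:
D = -2 (D = Add(6, Mul(2, -4)) = Add(6, -8) = -2)
Mul(Add(Mul(Mul(6, 0), D), -143), 248) = Mul(Add(Mul(Mul(6, 0), -2), -143), 248) = Mul(Add(Mul(0, -2), -143), 248) = Mul(Add(0, -143), 248) = Mul(-143, 248) = -35464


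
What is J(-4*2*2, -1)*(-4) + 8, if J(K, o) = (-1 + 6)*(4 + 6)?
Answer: -192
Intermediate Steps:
J(K, o) = 50 (J(K, o) = 5*10 = 50)
J(-4*2*2, -1)*(-4) + 8 = 50*(-4) + 8 = -200 + 8 = -192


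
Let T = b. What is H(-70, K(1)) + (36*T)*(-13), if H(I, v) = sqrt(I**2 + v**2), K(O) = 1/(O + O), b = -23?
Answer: 10764 + sqrt(19601)/2 ≈ 10834.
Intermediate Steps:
T = -23
K(O) = 1/(2*O)
H(-70, K(1)) + (36*T)*(-13) = sqrt((-70)**2 + ((1/2)/1)**2) + (36*(-23))*(-13) = sqrt(4900 + ((1/2)*1)**2) - 828*(-13) = sqrt(4900 + (1/2)**2) + 10764 = sqrt(4900 + 1/4) + 10764 = sqrt(19601/4) + 10764 = sqrt(19601)/2 + 10764 = 10764 + sqrt(19601)/2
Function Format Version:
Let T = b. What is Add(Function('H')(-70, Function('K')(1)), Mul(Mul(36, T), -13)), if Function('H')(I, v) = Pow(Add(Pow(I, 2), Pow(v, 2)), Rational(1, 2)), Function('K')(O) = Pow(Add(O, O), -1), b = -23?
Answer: Add(10764, Mul(Rational(1, 2), Pow(19601, Rational(1, 2)))) ≈ 10834.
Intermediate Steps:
T = -23
Function('K')(O) = Mul(Rational(1, 2), Pow(O, -1)) (Function('K')(O) = Pow(Mul(2, O), -1) = Mul(Rational(1, 2), Pow(O, -1)))
Add(Function('H')(-70, Function('K')(1)), Mul(Mul(36, T), -13)) = Add(Pow(Add(Pow(-70, 2), Pow(Mul(Rational(1, 2), Pow(1, -1)), 2)), Rational(1, 2)), Mul(Mul(36, -23), -13)) = Add(Pow(Add(4900, Pow(Mul(Rational(1, 2), 1), 2)), Rational(1, 2)), Mul(-828, -13)) = Add(Pow(Add(4900, Pow(Rational(1, 2), 2)), Rational(1, 2)), 10764) = Add(Pow(Add(4900, Rational(1, 4)), Rational(1, 2)), 10764) = Add(Pow(Rational(19601, 4), Rational(1, 2)), 10764) = Add(Mul(Rational(1, 2), Pow(19601, Rational(1, 2))), 10764) = Add(10764, Mul(Rational(1, 2), Pow(19601, Rational(1, 2))))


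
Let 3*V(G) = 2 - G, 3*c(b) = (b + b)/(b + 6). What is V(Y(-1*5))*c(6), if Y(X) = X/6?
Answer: 17/54 ≈ 0.31481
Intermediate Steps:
c(b) = 2*b/(3*(6 + b)) (c(b) = ((b + b)/(b + 6))/3 = ((2*b)/(6 + b))/3 = (2*b/(6 + b))/3 = 2*b/(3*(6 + b)))
Y(X) = X/6 (Y(X) = X*(⅙) = X/6)
V(G) = ⅔ - G/3 (V(G) = (2 - G)/3 = ⅔ - G/3)
V(Y(-1*5))*c(6) = (⅔ - (-1*5)/18)*((⅔)*6/(6 + 6)) = (⅔ - (-5)/18)*((⅔)*6/12) = (⅔ - ⅓*(-⅚))*((⅔)*6*(1/12)) = (⅔ + 5/18)*(⅓) = (17/18)*(⅓) = 17/54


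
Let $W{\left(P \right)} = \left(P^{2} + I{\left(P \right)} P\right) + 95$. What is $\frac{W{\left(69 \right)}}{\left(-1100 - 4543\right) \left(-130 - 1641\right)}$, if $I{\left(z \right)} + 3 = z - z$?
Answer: $\frac{4649}{9993753} \approx 0.00046519$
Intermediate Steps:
$I{\left(z \right)} = -3$ ($I{\left(z \right)} = -3 + \left(z - z\right) = -3 + 0 = -3$)
$W{\left(P \right)} = 95 + P^{2} - 3 P$ ($W{\left(P \right)} = \left(P^{2} - 3 P\right) + 95 = 95 + P^{2} - 3 P$)
$\frac{W{\left(69 \right)}}{\left(-1100 - 4543\right) \left(-130 - 1641\right)} = \frac{95 + 69^{2} - 207}{\left(-1100 - 4543\right) \left(-130 - 1641\right)} = \frac{95 + 4761 - 207}{\left(-5643\right) \left(-1771\right)} = \frac{4649}{9993753}$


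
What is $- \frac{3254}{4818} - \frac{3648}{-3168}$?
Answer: $\frac{1147}{2409} \approx 0.47613$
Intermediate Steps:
$- \frac{3254}{4818} - \frac{3648}{-3168} = \left(-3254\right) \frac{1}{4818} - - \frac{38}{33} = - \frac{1627}{2409} + \frac{38}{33} = \frac{1147}{2409}$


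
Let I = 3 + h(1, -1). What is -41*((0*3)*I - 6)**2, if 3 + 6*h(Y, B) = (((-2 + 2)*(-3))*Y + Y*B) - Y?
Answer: -1476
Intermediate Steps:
h(Y, B) = -1/2 - Y/6 + B*Y/6 (h(Y, B) = -1/2 + ((((-2 + 2)*(-3))*Y + Y*B) - Y)/6 = -1/2 + (((0*(-3))*Y + B*Y) - Y)/6 = -1/2 + ((0*Y + B*Y) - Y)/6 = -1/2 + ((0 + B*Y) - Y)/6 = -1/2 + (B*Y - Y)/6 = -1/2 + (-Y + B*Y)/6 = -1/2 + (-Y/6 + B*Y/6) = -1/2 - Y/6 + B*Y/6)
I = 13/6 (I = 3 + (-1/2 - 1/6*1 + (1/6)*(-1)*1) = 3 + (-1/2 - 1/6 - 1/6) = 3 - 5/6 = 13/6 ≈ 2.1667)
-41*((0*3)*I - 6)**2 = -41*((0*3)*(13/6) - 6)**2 = -41*(0*(13/6) - 6)**2 = -41*(0 - 6)**2 = -41*(-6)**2 = -41*36 = -1476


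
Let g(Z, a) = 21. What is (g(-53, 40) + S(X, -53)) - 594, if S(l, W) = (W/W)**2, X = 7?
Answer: -572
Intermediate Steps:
S(l, W) = 1 (S(l, W) = 1**2 = 1)
(g(-53, 40) + S(X, -53)) - 594 = (21 + 1) - 594 = 22 - 594 = -572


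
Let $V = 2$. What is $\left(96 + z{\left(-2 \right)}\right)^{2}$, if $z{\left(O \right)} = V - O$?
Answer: $10000$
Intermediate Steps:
$z{\left(O \right)} = 2 - O$
$\left(96 + z{\left(-2 \right)}\right)^{2} = \left(96 + \left(2 - -2\right)\right)^{2} = \left(96 + \left(2 + 2\right)\right)^{2} = \left(96 + 4\right)^{2} = 100^{2} = 10000$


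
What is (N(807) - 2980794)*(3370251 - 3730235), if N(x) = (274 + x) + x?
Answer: 1072358497504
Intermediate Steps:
N(x) = 274 + 2*x
(N(807) - 2980794)*(3370251 - 3730235) = ((274 + 2*807) - 2980794)*(3370251 - 3730235) = ((274 + 1614) - 2980794)*(-359984) = (1888 - 2980794)*(-359984) = -2978906*(-359984) = 1072358497504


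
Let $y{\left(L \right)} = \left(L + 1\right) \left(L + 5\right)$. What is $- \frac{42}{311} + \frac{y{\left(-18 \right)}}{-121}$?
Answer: $- \frac{73813}{37631} \approx -1.9615$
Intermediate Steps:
$y{\left(L \right)} = \left(1 + L\right) \left(5 + L\right)$
$- \frac{42}{311} + \frac{y{\left(-18 \right)}}{-121} = - \frac{42}{311} + \frac{5 + \left(-18\right)^{2} + 6 \left(-18\right)}{-121} = \left(-42\right) \frac{1}{311} + \left(5 + 324 - 108\right) \left(- \frac{1}{121}\right) = - \frac{42}{311} + 221 \left(- \frac{1}{121}\right) = - \frac{42}{311} - \frac{221}{121} = - \frac{73813}{37631}$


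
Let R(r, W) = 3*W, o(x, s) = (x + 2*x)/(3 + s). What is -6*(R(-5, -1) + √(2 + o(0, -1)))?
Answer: 18 - 6*√2 ≈ 9.5147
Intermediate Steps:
o(x, s) = 3*x/(3 + s) (o(x, s) = (3*x)/(3 + s) = 3*x/(3 + s))
-6*(R(-5, -1) + √(2 + o(0, -1))) = -6*(3*(-1) + √(2 + 3*0/(3 - 1))) = -6*(-3 + √(2 + 3*0/2)) = -6*(-3 + √(2 + 3*0*(½))) = -6*(-3 + √(2 + 0)) = -6*(-3 + √2) = 18 - 6*√2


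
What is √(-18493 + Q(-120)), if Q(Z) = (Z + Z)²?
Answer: √39107 ≈ 197.75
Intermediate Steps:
Q(Z) = 4*Z² (Q(Z) = (2*Z)² = 4*Z²)
√(-18493 + Q(-120)) = √(-18493 + 4*(-120)²) = √(-18493 + 4*14400) = √(-18493 + 57600) = √39107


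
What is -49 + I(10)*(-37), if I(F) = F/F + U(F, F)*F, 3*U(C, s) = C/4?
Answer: -1183/3 ≈ -394.33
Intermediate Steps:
U(C, s) = C/12 (U(C, s) = (C/4)/3 = C/12)
I(F) = 1 + F**2/12 (I(F) = F/F + (F/12)*F = 1 + F**2/12)
-49 + I(10)*(-37) = -49 + (1 + (1/12)*10**2)*(-37) = -49 + (1 + (1/12)*100)*(-37) = -49 + (1 + 25/3)*(-37) = -49 + (28/3)*(-37) = -49 - 1036/3 = -1183/3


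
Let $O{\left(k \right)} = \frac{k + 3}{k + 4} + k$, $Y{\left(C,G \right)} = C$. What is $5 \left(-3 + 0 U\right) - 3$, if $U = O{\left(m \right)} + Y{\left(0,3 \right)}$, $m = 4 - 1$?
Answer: $-18$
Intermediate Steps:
$m = 3$ ($m = 4 - 1 = 3$)
$O{\left(k \right)} = k + \frac{3 + k}{4 + k}$ ($O{\left(k \right)} = \frac{3 + k}{4 + k} + k = k + \frac{3 + k}{4 + k}$)
$U = \frac{27}{7}$ ($U = \frac{3 + 3^{2} + 5 \cdot 3}{4 + 3} + 0 = \frac{3 + 9 + 15}{7} + 0 = \frac{1}{7} \cdot 27 + 0 = \frac{27}{7} + 0 = \frac{27}{7} \approx 3.8571$)
$5 \left(-3 + 0 U\right) - 3 = 5 \left(-3 + 0 \cdot \frac{27}{7}\right) - 3 = 5 \left(-3 + 0\right) - 3 = 5 \left(-3\right) - 3 = -15 - 3 = -18$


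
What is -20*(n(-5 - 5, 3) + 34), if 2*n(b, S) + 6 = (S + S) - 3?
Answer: -650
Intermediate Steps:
n(b, S) = -9/2 + S (n(b, S) = -3 + ((S + S) - 3)/2 = -3 + (2*S - 3)/2 = -3 + (-3 + 2*S)/2 = -3 + (-3/2 + S) = -9/2 + S)
-20*(n(-5 - 5, 3) + 34) = -20*((-9/2 + 3) + 34) = -20*(-3/2 + 34) = -20*65/2 = -650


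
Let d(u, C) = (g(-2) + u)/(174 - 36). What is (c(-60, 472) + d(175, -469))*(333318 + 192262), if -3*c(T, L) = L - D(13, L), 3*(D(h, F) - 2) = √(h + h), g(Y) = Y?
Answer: -1878685710/23 + 525580*√26/9 ≈ -8.1384e+7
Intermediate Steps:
D(h, F) = 2 + √2*√h/3 (D(h, F) = 2 + √(h + h)/3 = 2 + √(2*h)/3 = 2 + (√2*√h)/3 = 2 + √2*√h/3)
d(u, C) = -1/69 + u/138 (d(u, C) = (-2 + u)/(174 - 36) = (-2 + u)/138 = (-2 + u)*(1/138) = -1/69 + u/138)
c(T, L) = ⅔ - L/3 + √26/9 (c(T, L) = -(L - (2 + √2*√13/3))/3 = -(L - (2 + √26/3))/3 = -(L + (-2 - √26/3))/3 = -(-2 + L - √26/3)/3 = ⅔ - L/3 + √26/9)
(c(-60, 472) + d(175, -469))*(333318 + 192262) = ((⅔ - ⅓*472 + √26/9) + (-1/69 + (1/138)*175))*(333318 + 192262) = ((⅔ - 472/3 + √26/9) + (-1/69 + 175/138))*525580 = ((-470/3 + √26/9) + 173/138)*525580 = (-7149/46 + √26/9)*525580 = -1878685710/23 + 525580*√26/9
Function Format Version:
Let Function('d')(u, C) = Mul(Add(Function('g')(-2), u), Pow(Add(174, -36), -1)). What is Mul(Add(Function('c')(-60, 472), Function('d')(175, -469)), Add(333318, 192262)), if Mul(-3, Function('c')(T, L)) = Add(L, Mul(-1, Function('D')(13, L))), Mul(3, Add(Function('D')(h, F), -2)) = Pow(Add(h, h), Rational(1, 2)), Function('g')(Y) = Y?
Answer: Add(Rational(-1878685710, 23), Mul(Rational(525580, 9), Pow(26, Rational(1, 2)))) ≈ -8.1384e+7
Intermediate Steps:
Function('D')(h, F) = Add(2, Mul(Rational(1, 3), Pow(2, Rational(1, 2)), Pow(h, Rational(1, 2)))) (Function('D')(h, F) = Add(2, Mul(Rational(1, 3), Pow(Add(h, h), Rational(1, 2)))) = Add(2, Mul(Rational(1, 3), Pow(Mul(2, h), Rational(1, 2)))) = Add(2, Mul(Rational(1, 3), Mul(Pow(2, Rational(1, 2)), Pow(h, Rational(1, 2))))) = Add(2, Mul(Rational(1, 3), Pow(2, Rational(1, 2)), Pow(h, Rational(1, 2)))))
Function('d')(u, C) = Add(Rational(-1, 69), Mul(Rational(1, 138), u)) (Function('d')(u, C) = Mul(Add(-2, u), Pow(Add(174, -36), -1)) = Mul(Add(-2, u), Pow(138, -1)) = Mul(Add(-2, u), Rational(1, 138)) = Add(Rational(-1, 69), Mul(Rational(1, 138), u)))
Function('c')(T, L) = Add(Rational(2, 3), Mul(Rational(-1, 3), L), Mul(Rational(1, 9), Pow(26, Rational(1, 2)))) (Function('c')(T, L) = Mul(Rational(-1, 3), Add(L, Mul(-1, Add(2, Mul(Rational(1, 3), Pow(2, Rational(1, 2)), Pow(13, Rational(1, 2))))))) = Mul(Rational(-1, 3), Add(L, Mul(-1, Add(2, Mul(Rational(1, 3), Pow(26, Rational(1, 2))))))) = Mul(Rational(-1, 3), Add(L, Add(-2, Mul(Rational(-1, 3), Pow(26, Rational(1, 2)))))) = Mul(Rational(-1, 3), Add(-2, L, Mul(Rational(-1, 3), Pow(26, Rational(1, 2))))) = Add(Rational(2, 3), Mul(Rational(-1, 3), L), Mul(Rational(1, 9), Pow(26, Rational(1, 2)))))
Mul(Add(Function('c')(-60, 472), Function('d')(175, -469)), Add(333318, 192262)) = Mul(Add(Add(Rational(2, 3), Mul(Rational(-1, 3), 472), Mul(Rational(1, 9), Pow(26, Rational(1, 2)))), Add(Rational(-1, 69), Mul(Rational(1, 138), 175))), Add(333318, 192262)) = Mul(Add(Add(Rational(2, 3), Rational(-472, 3), Mul(Rational(1, 9), Pow(26, Rational(1, 2)))), Add(Rational(-1, 69), Rational(175, 138))), 525580) = Mul(Add(Add(Rational(-470, 3), Mul(Rational(1, 9), Pow(26, Rational(1, 2)))), Rational(173, 138)), 525580) = Mul(Add(Rational(-7149, 46), Mul(Rational(1, 9), Pow(26, Rational(1, 2)))), 525580) = Add(Rational(-1878685710, 23), Mul(Rational(525580, 9), Pow(26, Rational(1, 2))))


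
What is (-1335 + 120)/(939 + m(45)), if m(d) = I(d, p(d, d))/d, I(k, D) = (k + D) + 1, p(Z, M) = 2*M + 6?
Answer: -54675/42397 ≈ -1.2896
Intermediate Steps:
p(Z, M) = 6 + 2*M
I(k, D) = 1 + D + k (I(k, D) = (D + k) + 1 = 1 + D + k)
m(d) = (7 + 3*d)/d (m(d) = (1 + (6 + 2*d) + d)/d = (7 + 3*d)/d)
(-1335 + 120)/(939 + m(45)) = (-1335 + 120)/(939 + (3 + 7/45)) = -1215/(939 + (3 + 7*(1/45))) = -1215/(939 + (3 + 7/45)) = -1215/(939 + 142/45) = -1215/42397/45 = -1215*45/42397 = -54675/42397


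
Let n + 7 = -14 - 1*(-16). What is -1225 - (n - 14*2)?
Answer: -1192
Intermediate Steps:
n = -5 (n = -7 + (-14 - 1*(-16)) = -7 + (-14 + 16) = -7 + 2 = -5)
-1225 - (n - 14*2) = -1225 - (-5 - 14*2) = -1225 - (-5 - 28) = -1225 - 1*(-33) = -1225 + 33 = -1192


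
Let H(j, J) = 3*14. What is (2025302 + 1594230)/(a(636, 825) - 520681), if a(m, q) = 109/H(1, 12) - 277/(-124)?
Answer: -9425261328/1355840749 ≈ -6.9516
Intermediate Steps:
H(j, J) = 42
a(m, q) = 12575/2604 (a(m, q) = 109/42 - 277/(-124) = 109*(1/42) - 277*(-1/124) = 109/42 + 277/124 = 12575/2604)
(2025302 + 1594230)/(a(636, 825) - 520681) = (2025302 + 1594230)/(12575/2604 - 520681) = 3619532/(-1355840749/2604) = 3619532*(-2604/1355840749) = -9425261328/1355840749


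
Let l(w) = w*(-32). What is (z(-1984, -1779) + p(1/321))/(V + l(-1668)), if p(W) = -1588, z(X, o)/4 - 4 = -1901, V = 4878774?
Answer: -4588/2466075 ≈ -0.0018604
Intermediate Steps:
z(X, o) = -7588 (z(X, o) = 16 + 4*(-1901) = 16 - 7604 = -7588)
l(w) = -32*w
(z(-1984, -1779) + p(1/321))/(V + l(-1668)) = (-7588 - 1588)/(4878774 - 32*(-1668)) = -9176/(4878774 + 53376) = -9176/4932150 = -9176*1/4932150 = -4588/2466075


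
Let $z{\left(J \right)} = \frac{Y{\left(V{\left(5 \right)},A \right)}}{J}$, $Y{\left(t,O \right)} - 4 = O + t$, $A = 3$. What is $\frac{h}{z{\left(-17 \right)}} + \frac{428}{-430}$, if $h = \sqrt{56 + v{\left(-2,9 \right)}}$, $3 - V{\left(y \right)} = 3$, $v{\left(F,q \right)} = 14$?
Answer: $- \frac{214}{215} - \frac{17 \sqrt{70}}{7} \approx -21.314$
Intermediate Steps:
$V{\left(y \right)} = 0$ ($V{\left(y \right)} = 3 - 3 = 0$)
$Y{\left(t,O \right)} = 4 + O + t$ ($Y{\left(t,O \right)} = 4 + \left(O + t\right) = 4 + O + t$)
$z{\left(J \right)} = \frac{7}{J}$ ($z{\left(J \right)} = \frac{4 + 3 + 0}{J} = \frac{7}{J}$)
$h = \sqrt{70}$ ($h = \sqrt{56 + 14} = \sqrt{70} \approx 8.3666$)
$\frac{h}{z{\left(-17 \right)}} + \frac{428}{-430} = \frac{\sqrt{70}}{7 \frac{1}{-17}} + \frac{428}{-430} = \frac{\sqrt{70}}{7 \left(- \frac{1}{17}\right)} + 428 \left(- \frac{1}{430}\right) = \frac{\sqrt{70}}{- \frac{7}{17}} - \frac{214}{215} = \sqrt{70} \left(- \frac{17}{7}\right) - \frac{214}{215} = - \frac{17 \sqrt{70}}{7} - \frac{214}{215} = - \frac{214}{215} - \frac{17 \sqrt{70}}{7}$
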